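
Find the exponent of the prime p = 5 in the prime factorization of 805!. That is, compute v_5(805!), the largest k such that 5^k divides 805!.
v_5(805!) = 200

Legendre's formula: v_p(n!) = Σ_{k ≥ 1} ⌊n / p^k⌋. For p = 5, n = 805, the terms are:
  ⌊805/5^1⌋ = ⌊805/5⌋ = 161
  ⌊805/5^2⌋ = ⌊805/25⌋ = 32
  ⌊805/5^3⌋ = ⌊805/125⌋ = 6
  ⌊805/5^4⌋ = ⌊805/625⌋ = 1
(the next term ⌊805/5^5⌋ = 0, terminating the sum). Summing: v_5(805!) = 161 + 32 + 6 + 1 = 200.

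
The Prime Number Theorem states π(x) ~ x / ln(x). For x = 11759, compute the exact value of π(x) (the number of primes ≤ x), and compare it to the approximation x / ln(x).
π(11759) = 1409;  x/ln(x) ≈ 1254.64;  relative error ≈ 10.95%.

Directly count primes up to 11759: π(11759) = 1409. The PNT approximation gives 11759/ln(11759) ≈ 11759/9.37237 ≈ 1254.64. Relative error (π(x) − x/ln(x)) / π(x) ≈ 10.95%; the approximation is known to undercount slightly (Li(x) is a better estimate).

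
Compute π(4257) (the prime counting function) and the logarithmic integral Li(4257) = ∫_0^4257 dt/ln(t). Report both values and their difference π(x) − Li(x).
π(4257) = 583;  Li(4257) ≈ 596.23;  π(x) − Li(x) ≈ -13.23.

Direct count of primes ≤ 4257 gives π(4257) = 583. Numerical evaluation of the logarithmic integral gives Li(4257) ≈ 596.23. The difference π(x) − Li(x) ≈ -13.23 is typically negative for small/moderate x (Li(x) overestimates), though Littlewood's theorem shows this sign changes infinitely often.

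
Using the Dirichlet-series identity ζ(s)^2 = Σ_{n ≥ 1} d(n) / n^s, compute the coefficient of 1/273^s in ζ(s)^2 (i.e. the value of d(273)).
d(273) = 8

ζ(s)^2 = (Σ 1/m^s)(Σ 1/k^s). The coefficient of 1/n^s in the product is the number of ordered pairs (m, k) with mk = n, which equals d(n). For n = 273, divisors are [1, 3, 7, 13, 21, 39, 91, 273], so d(273) = 8.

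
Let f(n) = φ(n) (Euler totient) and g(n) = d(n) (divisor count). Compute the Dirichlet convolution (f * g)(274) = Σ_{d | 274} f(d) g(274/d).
(φ * d)(274) = 414

Divisors of 274: [1, 2, 137, 274]. For each d | 274:
  d = 1: φ(1) · d(274/1) = 1 · 4 = 4
  d = 2: φ(2) · d(274/2) = 1 · 2 = 2
  d = 137: φ(137) · d(274/137) = 136 · 2 = 272
  d = 274: φ(274) · d(274/274) = 136 · 1 = 136
Summing: (φ * d)(274) = 4 + 2 + 272 + 136 = 414.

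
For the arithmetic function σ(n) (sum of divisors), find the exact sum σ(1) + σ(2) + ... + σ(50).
Σ_{n ≤ 50} σ(n) = 2080

Compute σ(n) for each 1 ≤ n ≤ 50: σ(1) = 1, σ(2) = 3, σ(3) = 4, σ(4) = 7, σ(5) = 6, σ(6) = 12, σ(7) = 8, σ(8) = 15, σ(9) = 13, σ(10) = 18, σ(11) = 12, σ(12) = 28, σ(13) = 14, σ(14) = 24, σ(15) = 24, σ(16) = 31, σ(17) = 18, σ(18) = 39, σ(19) = 20, σ(20) = 42, σ(21) = 32, σ(22) = 36, σ(23) = 24, σ(24) = 60, σ(25) = 31, σ(26) = 42, σ(27) = 40, σ(28) = 56, σ(29) = 30, σ(30) = 72, σ(31) = 32, σ(32) = 63, σ(33) = 48, σ(34) = 54, σ(35) = 48, σ(36) = 91, σ(37) = 38, σ(38) = 60, σ(39) = 56, σ(40) = 90, σ(41) = 42, σ(42) = 96, σ(43) = 44, σ(44) = 84, σ(45) = 78, σ(46) = 72, σ(47) = 48, σ(48) = 124, σ(49) = 57, σ(50) = 93. Summing all 50 values: 2080. (Average order: Σ_{n ≤ x} σ(n) ~ (π²/12) x². For x = 50, (π²/12)·50² ≈ 2056.17.)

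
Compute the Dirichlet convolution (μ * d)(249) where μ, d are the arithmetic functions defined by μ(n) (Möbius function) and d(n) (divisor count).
(μ * d)(249) = 1

Divisors of 249: [1, 3, 83, 249]. For each d | 249:
  d = 1: μ(1) · d(249/1) = 1 · 4 = 4
  d = 3: μ(3) · d(249/3) = -1 · 2 = -2
  d = 83: μ(83) · d(249/83) = -1 · 2 = -2
  d = 249: μ(249) · d(249/249) = 1 · 1 = 1
Summing: (μ * d)(249) = 4 + -2 + -2 + 1 = 1.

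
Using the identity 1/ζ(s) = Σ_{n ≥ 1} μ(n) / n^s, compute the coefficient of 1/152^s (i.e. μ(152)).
μ(152) = 0

Factor n = 152 = 2^3 · 19. μ(n) = 0 if any exponent ≥ 2 (not squarefree); otherwise μ(n) = (−1)^{ω(n)} where ω(n) is the number of distinct prime factors. Applying: μ(152) = 0.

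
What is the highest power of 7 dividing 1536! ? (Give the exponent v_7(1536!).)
v_7(1536!) = 254

Legendre's formula: v_p(n!) = Σ_{k ≥ 1} ⌊n / p^k⌋. For p = 7, n = 1536, the terms are:
  ⌊1536/7^1⌋ = ⌊1536/7⌋ = 219
  ⌊1536/7^2⌋ = ⌊1536/49⌋ = 31
  ⌊1536/7^3⌋ = ⌊1536/343⌋ = 4
(the next term ⌊1536/7^4⌋ = 0, terminating the sum). Summing: v_7(1536!) = 219 + 31 + 4 = 254.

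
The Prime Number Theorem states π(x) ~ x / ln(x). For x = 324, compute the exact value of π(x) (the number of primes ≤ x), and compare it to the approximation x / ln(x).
π(324) = 66;  x/ln(x) ≈ 56.05;  relative error ≈ 15.08%.

Directly count primes up to 324: π(324) = 66. The PNT approximation gives 324/ln(324) ≈ 324/5.78074 ≈ 56.05. Relative error (π(x) − x/ln(x)) / π(x) ≈ 15.08%; the approximation is known to undercount slightly (Li(x) is a better estimate).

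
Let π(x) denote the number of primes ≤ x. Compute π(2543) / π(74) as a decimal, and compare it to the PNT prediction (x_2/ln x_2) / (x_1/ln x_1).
π(2543)/π(74) = 372/21 ≈ 17.7143;  PNT prediction ≈ 18.8632.

π(74) = 21 and π(2543) = 372, so π(2543)/π(74) ≈ 17.7143. The PNT-predicted ratio is (2543/ln(2543)) / (74/ln(74)) ≈ 18.8632. The two agree to within a few percent, as expected.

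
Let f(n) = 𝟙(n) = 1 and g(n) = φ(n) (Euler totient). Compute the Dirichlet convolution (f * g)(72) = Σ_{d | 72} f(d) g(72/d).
(𝟙 * φ)(72) = 72

Divisors of 72: [1, 2, 3, 4, 6, 8, 9, 12, 18, 24, 36, 72]. For each d | 72:
  d = 1: 𝟙(1) · φ(72/1) = 1 · 24 = 24
  d = 2: 𝟙(2) · φ(72/2) = 1 · 12 = 12
  d = 3: 𝟙(3) · φ(72/3) = 1 · 8 = 8
  d = 4: 𝟙(4) · φ(72/4) = 1 · 6 = 6
  d = 6: 𝟙(6) · φ(72/6) = 1 · 4 = 4
  d = 8: 𝟙(8) · φ(72/8) = 1 · 6 = 6
  d = 9: 𝟙(9) · φ(72/9) = 1 · 4 = 4
  d = 12: 𝟙(12) · φ(72/12) = 1 · 2 = 2
  d = 18: 𝟙(18) · φ(72/18) = 1 · 2 = 2
  d = 24: 𝟙(24) · φ(72/24) = 1 · 2 = 2
  d = 36: 𝟙(36) · φ(72/36) = 1 · 1 = 1
  d = 72: 𝟙(72) · φ(72/72) = 1 · 1 = 1
Summing: (𝟙 * φ)(72) = 24 + 12 + 8 + 6 + 4 + 6 + 4 + 2 + 2 + 2 + 1 + 1 = 72.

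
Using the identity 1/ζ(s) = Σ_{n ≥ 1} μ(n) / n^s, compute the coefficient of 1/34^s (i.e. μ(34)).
μ(34) = 1

Factor n = 34 = 2 · 17. μ(n) = 0 if any exponent ≥ 2 (not squarefree); otherwise μ(n) = (−1)^{ω(n)} where ω(n) is the number of distinct prime factors. Applying: μ(34) = 1.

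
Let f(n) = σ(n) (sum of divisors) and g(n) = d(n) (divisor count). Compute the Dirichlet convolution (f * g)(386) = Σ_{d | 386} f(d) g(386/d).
(σ * d)(386) = 980

Divisors of 386: [1, 2, 193, 386]. For each d | 386:
  d = 1: σ(1) · d(386/1) = 1 · 4 = 4
  d = 2: σ(2) · d(386/2) = 3 · 2 = 6
  d = 193: σ(193) · d(386/193) = 194 · 2 = 388
  d = 386: σ(386) · d(386/386) = 582 · 1 = 582
Summing: (σ * d)(386) = 4 + 6 + 388 + 582 = 980.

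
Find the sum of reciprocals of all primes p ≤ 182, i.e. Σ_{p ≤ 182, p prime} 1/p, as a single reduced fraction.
Σ 1/p = 10408867916382550633331528920459565913027063402071390584941986323453055203/5397346292805549782720214077673687806275517530364350655459511599582614290

π(182) = 42, so the primes ≤ 182 are [2, 3, 5, 7, 11, 13, 17, 19, 23, 29, 31, 37, 41, 43, 47, 53, 59, 61, 67, 71, 73, 79, 83, 89, 97, 101, 103, 107, 109, 113, 127, 131, 137, 139, 149, 151, 157, 163, 167, 173, 179, 181]. Summing 1/p over these primes: 10408867916382550633331528920459565913027063402071390584941986323453055203/5397346292805549782720214077673687806275517530364350655459511599582614290 ≈ 1.9285. Mertens estimate ln ln(182) + 0.2615 ≈ 1.9109.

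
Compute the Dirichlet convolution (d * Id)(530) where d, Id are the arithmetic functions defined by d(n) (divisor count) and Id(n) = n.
(d * Id)(530) = 1540

Divisors of 530: [1, 2, 5, 10, 53, 106, 265, 530]. For each d | 530:
  d = 1: d(1) · Id(530/1) = 1 · 530 = 530
  d = 2: d(2) · Id(530/2) = 2 · 265 = 530
  d = 5: d(5) · Id(530/5) = 2 · 106 = 212
  d = 10: d(10) · Id(530/10) = 4 · 53 = 212
  d = 53: d(53) · Id(530/53) = 2 · 10 = 20
  d = 106: d(106) · Id(530/106) = 4 · 5 = 20
  d = 265: d(265) · Id(530/265) = 4 · 2 = 8
  d = 530: d(530) · Id(530/530) = 8 · 1 = 8
Summing: (d * Id)(530) = 530 + 530 + 212 + 212 + 20 + 20 + 8 + 8 = 1540.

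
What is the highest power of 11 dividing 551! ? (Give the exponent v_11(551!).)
v_11(551!) = 54

Legendre's formula: v_p(n!) = Σ_{k ≥ 1} ⌊n / p^k⌋. For p = 11, n = 551, the terms are:
  ⌊551/11^1⌋ = ⌊551/11⌋ = 50
  ⌊551/11^2⌋ = ⌊551/121⌋ = 4
(the next term ⌊551/11^3⌋ = 0, terminating the sum). Summing: v_11(551!) = 50 + 4 = 54.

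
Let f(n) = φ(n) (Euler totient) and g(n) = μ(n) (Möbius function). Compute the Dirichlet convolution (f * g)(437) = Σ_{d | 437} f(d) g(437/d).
(φ * μ)(437) = 357

Divisors of 437: [1, 19, 23, 437]. For each d | 437:
  d = 1: φ(1) · μ(437/1) = 1 · 1 = 1
  d = 19: φ(19) · μ(437/19) = 18 · -1 = -18
  d = 23: φ(23) · μ(437/23) = 22 · -1 = -22
  d = 437: φ(437) · μ(437/437) = 396 · 1 = 396
Summing: (φ * μ)(437) = 1 + -18 + -22 + 396 = 357.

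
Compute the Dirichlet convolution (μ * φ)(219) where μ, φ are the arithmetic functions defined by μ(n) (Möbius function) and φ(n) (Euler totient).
(μ * φ)(219) = 71

Divisors of 219: [1, 3, 73, 219]. For each d | 219:
  d = 1: μ(1) · φ(219/1) = 1 · 144 = 144
  d = 3: μ(3) · φ(219/3) = -1 · 72 = -72
  d = 73: μ(73) · φ(219/73) = -1 · 2 = -2
  d = 219: μ(219) · φ(219/219) = 1 · 1 = 1
Summing: (μ * φ)(219) = 144 + -72 + -2 + 1 = 71.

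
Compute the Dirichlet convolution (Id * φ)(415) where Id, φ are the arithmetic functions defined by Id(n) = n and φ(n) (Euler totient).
(Id * φ)(415) = 1485

Divisors of 415: [1, 5, 83, 415]. For each d | 415:
  d = 1: Id(1) · φ(415/1) = 1 · 328 = 328
  d = 5: Id(5) · φ(415/5) = 5 · 82 = 410
  d = 83: Id(83) · φ(415/83) = 83 · 4 = 332
  d = 415: Id(415) · φ(415/415) = 415 · 1 = 415
Summing: (Id * φ)(415) = 328 + 410 + 332 + 415 = 1485.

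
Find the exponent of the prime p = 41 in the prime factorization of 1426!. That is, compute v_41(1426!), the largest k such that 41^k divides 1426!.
v_41(1426!) = 34

Legendre's formula: v_p(n!) = Σ_{k ≥ 1} ⌊n / p^k⌋. For p = 41, n = 1426, the terms are:
  ⌊1426/41^1⌋ = ⌊1426/41⌋ = 34
(the next term ⌊1426/41^2⌋ = 0, terminating the sum). Summing: v_41(1426!) = 34 = 34.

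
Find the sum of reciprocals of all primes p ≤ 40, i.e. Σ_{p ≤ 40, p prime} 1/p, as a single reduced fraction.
Σ 1/p = 11819186711467/7420738134810

π(40) = 12, so the primes ≤ 40 are [2, 3, 5, 7, 11, 13, 17, 19, 23, 29, 31, 37]. Summing 1/p over these primes: 11819186711467/7420738134810 ≈ 1.5927. Mertens estimate ln ln(40) + 0.2615 ≈ 1.5668.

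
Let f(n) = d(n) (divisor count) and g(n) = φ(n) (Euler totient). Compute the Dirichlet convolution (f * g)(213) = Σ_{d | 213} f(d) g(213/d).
(d * φ)(213) = 288

Divisors of 213: [1, 3, 71, 213]. For each d | 213:
  d = 1: d(1) · φ(213/1) = 1 · 140 = 140
  d = 3: d(3) · φ(213/3) = 2 · 70 = 140
  d = 71: d(71) · φ(213/71) = 2 · 2 = 4
  d = 213: d(213) · φ(213/213) = 4 · 1 = 4
Summing: (d * φ)(213) = 140 + 140 + 4 + 4 = 288.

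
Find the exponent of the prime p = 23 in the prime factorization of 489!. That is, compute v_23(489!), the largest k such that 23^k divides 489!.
v_23(489!) = 21

Legendre's formula: v_p(n!) = Σ_{k ≥ 1} ⌊n / p^k⌋. For p = 23, n = 489, the terms are:
  ⌊489/23^1⌋ = ⌊489/23⌋ = 21
(the next term ⌊489/23^2⌋ = 0, terminating the sum). Summing: v_23(489!) = 21 = 21.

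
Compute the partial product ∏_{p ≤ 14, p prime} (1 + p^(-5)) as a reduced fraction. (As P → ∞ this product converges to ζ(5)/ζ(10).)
∏ = 3142700502292816/3033799133990625

The primes p ≤ 14 are [2, 3, 5, 7, 11, 13]. For each, (1 + 1/p^5) = (p^5 + 1)/p^5. Multiplying these fractions over p ∈ [2, 3, 5, 7, 11, 13] gives 3142700502292816/3033799133990625. (In the limit P → ∞ this tends to ζ(5)/ζ(10).)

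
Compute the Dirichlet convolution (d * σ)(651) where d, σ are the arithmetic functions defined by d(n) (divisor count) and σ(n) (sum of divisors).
(d * σ)(651) = 2040

Divisors of 651: [1, 3, 7, 21, 31, 93, 217, 651]. For each d | 651:
  d = 1: d(1) · σ(651/1) = 1 · 1024 = 1024
  d = 3: d(3) · σ(651/3) = 2 · 256 = 512
  d = 7: d(7) · σ(651/7) = 2 · 128 = 256
  d = 21: d(21) · σ(651/21) = 4 · 32 = 128
  d = 31: d(31) · σ(651/31) = 2 · 32 = 64
  d = 93: d(93) · σ(651/93) = 4 · 8 = 32
  d = 217: d(217) · σ(651/217) = 4 · 4 = 16
  d = 651: d(651) · σ(651/651) = 8 · 1 = 8
Summing: (d * σ)(651) = 1024 + 512 + 256 + 128 + 64 + 32 + 16 + 8 = 2040.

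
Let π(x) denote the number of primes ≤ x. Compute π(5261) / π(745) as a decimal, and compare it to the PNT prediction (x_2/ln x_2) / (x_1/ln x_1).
π(5261)/π(745) = 698/132 ≈ 5.2879;  PNT prediction ≈ 5.4507.

π(745) = 132 and π(5261) = 698, so π(5261)/π(745) ≈ 5.2879. The PNT-predicted ratio is (5261/ln(5261)) / (745/ln(745)) ≈ 5.4507. The two agree to within a few percent, as expected.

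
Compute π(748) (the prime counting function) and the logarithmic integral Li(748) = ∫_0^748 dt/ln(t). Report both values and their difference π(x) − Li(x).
π(748) = 132;  Li(748) ≈ 140.38;  π(x) − Li(x) ≈ -8.38.

Direct count of primes ≤ 748 gives π(748) = 132. Numerical evaluation of the logarithmic integral gives Li(748) ≈ 140.38. The difference π(x) − Li(x) ≈ -8.38 is typically negative for small/moderate x (Li(x) overestimates), though Littlewood's theorem shows this sign changes infinitely often.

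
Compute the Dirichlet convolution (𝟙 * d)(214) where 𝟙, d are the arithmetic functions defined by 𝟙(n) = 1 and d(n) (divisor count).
(𝟙 * d)(214) = 9

Divisors of 214: [1, 2, 107, 214]. For each d | 214:
  d = 1: 𝟙(1) · d(214/1) = 1 · 4 = 4
  d = 2: 𝟙(2) · d(214/2) = 1 · 2 = 2
  d = 107: 𝟙(107) · d(214/107) = 1 · 2 = 2
  d = 214: 𝟙(214) · d(214/214) = 1 · 1 = 1
Summing: (𝟙 * d)(214) = 4 + 2 + 2 + 1 = 9.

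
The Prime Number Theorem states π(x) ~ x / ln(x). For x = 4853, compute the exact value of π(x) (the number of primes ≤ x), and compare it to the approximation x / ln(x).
π(4853) = 650;  x/ln(x) ≈ 571.79;  relative error ≈ 12.03%.

Directly count primes up to 4853: π(4853) = 650. The PNT approximation gives 4853/ln(4853) ≈ 4853/8.48735 ≈ 571.79. Relative error (π(x) − x/ln(x)) / π(x) ≈ 12.03%; the approximation is known to undercount slightly (Li(x) is a better estimate).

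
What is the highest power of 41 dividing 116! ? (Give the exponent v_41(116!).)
v_41(116!) = 2

Legendre's formula: v_p(n!) = Σ_{k ≥ 1} ⌊n / p^k⌋. For p = 41, n = 116, the terms are:
  ⌊116/41^1⌋ = ⌊116/41⌋ = 2
(the next term ⌊116/41^2⌋ = 0, terminating the sum). Summing: v_41(116!) = 2 = 2.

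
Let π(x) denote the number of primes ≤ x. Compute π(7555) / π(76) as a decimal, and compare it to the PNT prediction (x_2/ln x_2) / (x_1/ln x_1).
π(7555)/π(76) = 958/21 ≈ 45.6190;  PNT prediction ≈ 48.2095.

π(76) = 21 and π(7555) = 958, so π(7555)/π(76) ≈ 45.6190. The PNT-predicted ratio is (7555/ln(7555)) / (76/ln(76)) ≈ 48.2095. The two agree to within a few percent, as expected.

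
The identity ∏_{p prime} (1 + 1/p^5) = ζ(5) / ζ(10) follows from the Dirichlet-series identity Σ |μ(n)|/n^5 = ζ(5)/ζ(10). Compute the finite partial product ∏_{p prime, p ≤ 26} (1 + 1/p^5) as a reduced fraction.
∏ = 2612085852729079932096672771072/2521568243390149185231442932125

The primes p ≤ 26 are [2, 3, 5, 7, 11, 13, 17, 19, 23]. For each, (1 + 1/p^5) = (p^5 + 1)/p^5. Multiplying these fractions over p ∈ [2, 3, 5, 7, 11, 13, 17, 19, 23] gives 2612085852729079932096672771072/2521568243390149185231442932125. (In the limit P → ∞ this tends to ζ(5)/ζ(10).)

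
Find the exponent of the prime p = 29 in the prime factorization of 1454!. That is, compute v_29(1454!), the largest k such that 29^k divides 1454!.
v_29(1454!) = 51

Legendre's formula: v_p(n!) = Σ_{k ≥ 1} ⌊n / p^k⌋. For p = 29, n = 1454, the terms are:
  ⌊1454/29^1⌋ = ⌊1454/29⌋ = 50
  ⌊1454/29^2⌋ = ⌊1454/841⌋ = 1
(the next term ⌊1454/29^3⌋ = 0, terminating the sum). Summing: v_29(1454!) = 50 + 1 = 51.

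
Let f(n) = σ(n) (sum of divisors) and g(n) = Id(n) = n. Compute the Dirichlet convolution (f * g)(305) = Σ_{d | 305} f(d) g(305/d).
(σ * Id)(305) = 1353

Divisors of 305: [1, 5, 61, 305]. For each d | 305:
  d = 1: σ(1) · Id(305/1) = 1 · 305 = 305
  d = 5: σ(5) · Id(305/5) = 6 · 61 = 366
  d = 61: σ(61) · Id(305/61) = 62 · 5 = 310
  d = 305: σ(305) · Id(305/305) = 372 · 1 = 372
Summing: (σ * Id)(305) = 305 + 366 + 310 + 372 = 1353.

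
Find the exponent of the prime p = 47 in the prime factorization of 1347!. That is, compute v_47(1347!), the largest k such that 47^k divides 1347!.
v_47(1347!) = 28

Legendre's formula: v_p(n!) = Σ_{k ≥ 1} ⌊n / p^k⌋. For p = 47, n = 1347, the terms are:
  ⌊1347/47^1⌋ = ⌊1347/47⌋ = 28
(the next term ⌊1347/47^2⌋ = 0, terminating the sum). Summing: v_47(1347!) = 28 = 28.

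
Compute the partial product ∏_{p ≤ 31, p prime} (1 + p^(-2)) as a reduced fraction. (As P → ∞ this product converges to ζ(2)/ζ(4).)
∏ = 7292191856800000/4827887490090357

The primes p ≤ 31 are [2, 3, 5, 7, 11, 13, 17, 19, 23, 29, 31]. For each, (1 + 1/p^2) = (p^2 + 1)/p^2. Multiplying these fractions over p ∈ [2, 3, 5, 7, 11, 13, 17, 19, 23, 29, 31] gives 7292191856800000/4827887490090357. (In the limit P → ∞ this tends to ζ(2)/ζ(4).)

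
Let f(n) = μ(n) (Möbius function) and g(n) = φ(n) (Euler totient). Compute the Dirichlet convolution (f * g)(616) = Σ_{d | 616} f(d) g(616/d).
(μ * φ)(616) = 90

Divisors of 616: [1, 2, 4, 7, 8, 11, 14, 22, 28, 44, 56, 77, 88, 154, 308, 616]. For each d | 616:
  d = 1: μ(1) · φ(616/1) = 1 · 240 = 240
  d = 2: μ(2) · φ(616/2) = -1 · 120 = -120
  d = 4: μ(4) · φ(616/4) = 0 · 60 = 0
  d = 7: μ(7) · φ(616/7) = -1 · 40 = -40
  d = 8: μ(8) · φ(616/8) = 0 · 60 = 0
  d = 11: μ(11) · φ(616/11) = -1 · 24 = -24
  d = 14: μ(14) · φ(616/14) = 1 · 20 = 20
  d = 22: μ(22) · φ(616/22) = 1 · 12 = 12
  d = 28: μ(28) · φ(616/28) = 0 · 10 = 0
  d = 44: μ(44) · φ(616/44) = 0 · 6 = 0
  d = 56: μ(56) · φ(616/56) = 0 · 10 = 0
  d = 77: μ(77) · φ(616/77) = 1 · 4 = 4
  d = 88: μ(88) · φ(616/88) = 0 · 6 = 0
  d = 154: μ(154) · φ(616/154) = -1 · 2 = -2
  d = 308: μ(308) · φ(616/308) = 0 · 1 = 0
  d = 616: μ(616) · φ(616/616) = 0 · 1 = 0
Summing: (μ * φ)(616) = 240 + -120 + 0 + -40 + 0 + -24 + 20 + 12 + 0 + 0 + 0 + 4 + 0 + -2 + 0 + 0 = 90.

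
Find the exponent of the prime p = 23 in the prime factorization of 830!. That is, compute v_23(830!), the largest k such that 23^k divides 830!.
v_23(830!) = 37

Legendre's formula: v_p(n!) = Σ_{k ≥ 1} ⌊n / p^k⌋. For p = 23, n = 830, the terms are:
  ⌊830/23^1⌋ = ⌊830/23⌋ = 36
  ⌊830/23^2⌋ = ⌊830/529⌋ = 1
(the next term ⌊830/23^3⌋ = 0, terminating the sum). Summing: v_23(830!) = 36 + 1 = 37.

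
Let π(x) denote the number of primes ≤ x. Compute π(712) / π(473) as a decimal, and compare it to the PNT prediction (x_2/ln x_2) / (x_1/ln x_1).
π(712)/π(473) = 127/91 ≈ 1.3956;  PNT prediction ≈ 1.4116.

π(473) = 91 and π(712) = 127, so π(712)/π(473) ≈ 1.3956. The PNT-predicted ratio is (712/ln(712)) / (473/ln(473)) ≈ 1.4116. The two agree to within a few percent, as expected.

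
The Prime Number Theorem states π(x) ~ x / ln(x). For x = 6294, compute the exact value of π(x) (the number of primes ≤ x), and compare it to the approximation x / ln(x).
π(6294) = 818;  x/ln(x) ≈ 719.53;  relative error ≈ 12.04%.

Directly count primes up to 6294: π(6294) = 818. The PNT approximation gives 6294/ln(6294) ≈ 6294/8.74735 ≈ 719.53. Relative error (π(x) − x/ln(x)) / π(x) ≈ 12.04%; the approximation is known to undercount slightly (Li(x) is a better estimate).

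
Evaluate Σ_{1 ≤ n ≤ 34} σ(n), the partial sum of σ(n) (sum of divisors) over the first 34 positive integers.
Σ_{n ≤ 34} σ(n) = 959

Compute σ(n) for each 1 ≤ n ≤ 34: σ(1) = 1, σ(2) = 3, σ(3) = 4, σ(4) = 7, σ(5) = 6, σ(6) = 12, σ(7) = 8, σ(8) = 15, σ(9) = 13, σ(10) = 18, σ(11) = 12, σ(12) = 28, σ(13) = 14, σ(14) = 24, σ(15) = 24, σ(16) = 31, σ(17) = 18, σ(18) = 39, σ(19) = 20, σ(20) = 42, σ(21) = 32, σ(22) = 36, σ(23) = 24, σ(24) = 60, σ(25) = 31, σ(26) = 42, σ(27) = 40, σ(28) = 56, σ(29) = 30, σ(30) = 72, σ(31) = 32, σ(32) = 63, σ(33) = 48, σ(34) = 54. Summing all 34 values: 959. (Average order: Σ_{n ≤ x} σ(n) ~ (π²/12) x². For x = 34, (π²/12)·34² ≈ 950.77.)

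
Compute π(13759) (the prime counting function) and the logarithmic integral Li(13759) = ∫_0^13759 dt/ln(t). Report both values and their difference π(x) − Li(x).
π(13759) = 1628;  Li(13759) ≈ 1646.99;  π(x) − Li(x) ≈ -18.99.

Direct count of primes ≤ 13759 gives π(13759) = 1628. Numerical evaluation of the logarithmic integral gives Li(13759) ≈ 1646.99. The difference π(x) − Li(x) ≈ -18.99 is typically negative for small/moderate x (Li(x) overestimates), though Littlewood's theorem shows this sign changes infinitely often.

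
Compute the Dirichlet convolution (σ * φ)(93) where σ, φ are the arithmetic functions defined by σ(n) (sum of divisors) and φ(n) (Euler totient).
(σ * φ)(93) = 372

Divisors of 93: [1, 3, 31, 93]. For each d | 93:
  d = 1: σ(1) · φ(93/1) = 1 · 60 = 60
  d = 3: σ(3) · φ(93/3) = 4 · 30 = 120
  d = 31: σ(31) · φ(93/31) = 32 · 2 = 64
  d = 93: σ(93) · φ(93/93) = 128 · 1 = 128
Summing: (σ * φ)(93) = 60 + 120 + 64 + 128 = 372.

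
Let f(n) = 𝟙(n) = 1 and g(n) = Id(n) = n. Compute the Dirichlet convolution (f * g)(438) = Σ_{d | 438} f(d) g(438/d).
(𝟙 * Id)(438) = 888

Divisors of 438: [1, 2, 3, 6, 73, 146, 219, 438]. For each d | 438:
  d = 1: 𝟙(1) · Id(438/1) = 1 · 438 = 438
  d = 2: 𝟙(2) · Id(438/2) = 1 · 219 = 219
  d = 3: 𝟙(3) · Id(438/3) = 1 · 146 = 146
  d = 6: 𝟙(6) · Id(438/6) = 1 · 73 = 73
  d = 73: 𝟙(73) · Id(438/73) = 1 · 6 = 6
  d = 146: 𝟙(146) · Id(438/146) = 1 · 3 = 3
  d = 219: 𝟙(219) · Id(438/219) = 1 · 2 = 2
  d = 438: 𝟙(438) · Id(438/438) = 1 · 1 = 1
Summing: (𝟙 * Id)(438) = 438 + 219 + 146 + 73 + 6 + 3 + 2 + 1 = 888.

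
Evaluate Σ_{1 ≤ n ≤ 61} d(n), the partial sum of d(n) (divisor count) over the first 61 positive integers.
Σ_{n ≤ 61} d(n) = 263

Compute d(n) for each 1 ≤ n ≤ 61: d(1) = 1, d(2) = 2, d(3) = 2, d(4) = 3, d(5) = 2, d(6) = 4, d(7) = 2, d(8) = 4, d(9) = 3, d(10) = 4, d(11) = 2, d(12) = 6, d(13) = 2, d(14) = 4, d(15) = 4, d(16) = 5, d(17) = 2, d(18) = 6, d(19) = 2, d(20) = 6, d(21) = 4, d(22) = 4, d(23) = 2, d(24) = 8, d(25) = 3, d(26) = 4, d(27) = 4, d(28) = 6, d(29) = 2, d(30) = 8, d(31) = 2, d(32) = 6, d(33) = 4, d(34) = 4, d(35) = 4, d(36) = 9, d(37) = 2, d(38) = 4, d(39) = 4, d(40) = 8, d(41) = 2, d(42) = 8, d(43) = 2, d(44) = 6, d(45) = 6, d(46) = 4, d(47) = 2, d(48) = 10, d(49) = 3, d(50) = 6, d(51) = 4, d(52) = 6, d(53) = 2, d(54) = 8, d(55) = 4, d(56) = 8, d(57) = 4, d(58) = 4, d(59) = 2, d(60) = 12, d(61) = 2. Summing all 61 values: 263. (Dirichlet's divisor formula: Σ_{n ≤ x} d(n) = x ln(x) + (2γ − 1) x + O(√x). For x = 61, the asymptotic estimate is ≈ 260.18.)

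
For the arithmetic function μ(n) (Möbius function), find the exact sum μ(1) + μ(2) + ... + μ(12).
Σ_{n ≤ 12} μ(n) = -2

Compute μ(n) for each 1 ≤ n ≤ 12: μ(1) = 1, μ(2) = -1, μ(3) = -1, μ(4) = 0, μ(5) = -1, μ(6) = 1, μ(7) = -1, μ(8) = 0, μ(9) = 0, μ(10) = 1, μ(11) = -1, μ(12) = 0. Summing all 12 values: -2. (Mertens function M(x) = Σ_{n ≤ x} μ(n); on average M(x) should be small (PNT ⟺ M(x) = o(x)).)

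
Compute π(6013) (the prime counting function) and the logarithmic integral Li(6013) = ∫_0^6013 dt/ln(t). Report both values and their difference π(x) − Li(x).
π(6013) = 785;  Li(6013) ≈ 801.91;  π(x) − Li(x) ≈ -16.91.

Direct count of primes ≤ 6013 gives π(6013) = 785. Numerical evaluation of the logarithmic integral gives Li(6013) ≈ 801.91. The difference π(x) − Li(x) ≈ -16.91 is typically negative for small/moderate x (Li(x) overestimates), though Littlewood's theorem shows this sign changes infinitely often.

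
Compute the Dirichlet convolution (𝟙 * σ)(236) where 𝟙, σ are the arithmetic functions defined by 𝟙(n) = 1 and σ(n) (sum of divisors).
(𝟙 * σ)(236) = 671

Divisors of 236: [1, 2, 4, 59, 118, 236]. For each d | 236:
  d = 1: 𝟙(1) · σ(236/1) = 1 · 420 = 420
  d = 2: 𝟙(2) · σ(236/2) = 1 · 180 = 180
  d = 4: 𝟙(4) · σ(236/4) = 1 · 60 = 60
  d = 59: 𝟙(59) · σ(236/59) = 1 · 7 = 7
  d = 118: 𝟙(118) · σ(236/118) = 1 · 3 = 3
  d = 236: 𝟙(236) · σ(236/236) = 1 · 1 = 1
Summing: (𝟙 * σ)(236) = 420 + 180 + 60 + 7 + 3 + 1 = 671.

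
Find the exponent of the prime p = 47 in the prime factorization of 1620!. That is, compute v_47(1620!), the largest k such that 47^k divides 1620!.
v_47(1620!) = 34

Legendre's formula: v_p(n!) = Σ_{k ≥ 1} ⌊n / p^k⌋. For p = 47, n = 1620, the terms are:
  ⌊1620/47^1⌋ = ⌊1620/47⌋ = 34
(the next term ⌊1620/47^2⌋ = 0, terminating the sum). Summing: v_47(1620!) = 34 = 34.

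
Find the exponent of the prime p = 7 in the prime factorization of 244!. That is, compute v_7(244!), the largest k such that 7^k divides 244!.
v_7(244!) = 38

Legendre's formula: v_p(n!) = Σ_{k ≥ 1} ⌊n / p^k⌋. For p = 7, n = 244, the terms are:
  ⌊244/7^1⌋ = ⌊244/7⌋ = 34
  ⌊244/7^2⌋ = ⌊244/49⌋ = 4
(the next term ⌊244/7^3⌋ = 0, terminating the sum). Summing: v_7(244!) = 34 + 4 = 38.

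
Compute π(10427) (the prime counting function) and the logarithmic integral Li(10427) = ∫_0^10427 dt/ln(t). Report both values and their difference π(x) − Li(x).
π(10427) = 1275;  Li(10427) ≈ 1292.39;  π(x) − Li(x) ≈ -17.39.

Direct count of primes ≤ 10427 gives π(10427) = 1275. Numerical evaluation of the logarithmic integral gives Li(10427) ≈ 1292.39. The difference π(x) − Li(x) ≈ -17.39 is typically negative for small/moderate x (Li(x) overestimates), though Littlewood's theorem shows this sign changes infinitely often.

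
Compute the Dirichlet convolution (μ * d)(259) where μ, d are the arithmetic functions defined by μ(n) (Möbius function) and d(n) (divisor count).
(μ * d)(259) = 1

Divisors of 259: [1, 7, 37, 259]. For each d | 259:
  d = 1: μ(1) · d(259/1) = 1 · 4 = 4
  d = 7: μ(7) · d(259/7) = -1 · 2 = -2
  d = 37: μ(37) · d(259/37) = -1 · 2 = -2
  d = 259: μ(259) · d(259/259) = 1 · 1 = 1
Summing: (μ * d)(259) = 4 + -2 + -2 + 1 = 1.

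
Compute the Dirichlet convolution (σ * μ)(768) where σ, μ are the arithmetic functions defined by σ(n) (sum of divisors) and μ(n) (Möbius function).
(σ * μ)(768) = 768

Divisors of 768: [1, 2, 3, 4, 6, 8, 12, 16, 24, 32, 48, 64, 96, 128, 192, 256, 384, 768]. For each d | 768:
  d = 1: σ(1) · μ(768/1) = 1 · 0 = 0
  d = 2: σ(2) · μ(768/2) = 3 · 0 = 0
  d = 3: σ(3) · μ(768/3) = 4 · 0 = 0
  d = 4: σ(4) · μ(768/4) = 7 · 0 = 0
  d = 6: σ(6) · μ(768/6) = 12 · 0 = 0
  d = 8: σ(8) · μ(768/8) = 15 · 0 = 0
  d = 12: σ(12) · μ(768/12) = 28 · 0 = 0
  d = 16: σ(16) · μ(768/16) = 31 · 0 = 0
  d = 24: σ(24) · μ(768/24) = 60 · 0 = 0
  d = 32: σ(32) · μ(768/32) = 63 · 0 = 0
  d = 48: σ(48) · μ(768/48) = 124 · 0 = 0
  d = 64: σ(64) · μ(768/64) = 127 · 0 = 0
  d = 96: σ(96) · μ(768/96) = 252 · 0 = 0
  d = 128: σ(128) · μ(768/128) = 255 · 1 = 255
  d = 192: σ(192) · μ(768/192) = 508 · 0 = 0
  d = 256: σ(256) · μ(768/256) = 511 · -1 = -511
  d = 384: σ(384) · μ(768/384) = 1020 · -1 = -1020
  d = 768: σ(768) · μ(768/768) = 2044 · 1 = 2044
Summing: (σ * μ)(768) = 0 + 0 + 0 + 0 + 0 + 0 + 0 + 0 + 0 + 0 + 0 + 0 + 0 + 255 + 0 + -511 + -1020 + 2044 = 768.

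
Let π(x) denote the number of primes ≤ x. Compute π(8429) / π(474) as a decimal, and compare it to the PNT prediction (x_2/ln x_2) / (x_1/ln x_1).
π(8429)/π(474) = 1054/91 ≈ 11.5824;  PNT prediction ≈ 12.1205.

π(474) = 91 and π(8429) = 1054, so π(8429)/π(474) ≈ 11.5824. The PNT-predicted ratio is (8429/ln(8429)) / (474/ln(474)) ≈ 12.1205. The two agree to within a few percent, as expected.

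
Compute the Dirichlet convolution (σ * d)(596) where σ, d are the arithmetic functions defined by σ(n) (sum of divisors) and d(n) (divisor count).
(σ * d)(596) = 2432

Divisors of 596: [1, 2, 4, 149, 298, 596]. For each d | 596:
  d = 1: σ(1) · d(596/1) = 1 · 6 = 6
  d = 2: σ(2) · d(596/2) = 3 · 4 = 12
  d = 4: σ(4) · d(596/4) = 7 · 2 = 14
  d = 149: σ(149) · d(596/149) = 150 · 3 = 450
  d = 298: σ(298) · d(596/298) = 450 · 2 = 900
  d = 596: σ(596) · d(596/596) = 1050 · 1 = 1050
Summing: (σ * d)(596) = 6 + 12 + 14 + 450 + 900 + 1050 = 2432.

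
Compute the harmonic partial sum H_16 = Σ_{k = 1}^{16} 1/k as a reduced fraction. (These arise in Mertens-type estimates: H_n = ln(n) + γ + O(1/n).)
H_16 = 2436559/720720

Direct summation: H_16 = 1 + 1/2 + ... + 1/16. The least common denominator is lcm(1, ..., 16) = 720720; over this denominator the numerator is 720720 + 360360 + 240240 + 180180 + 144144 + 120120 + 102960 + 90090 + 80080 + 72072 + 65520 + 60060 + 55440 + 51480 + 48048 + 45045 = 2436559, so H_16 = 2436559/720720 (already in lowest terms) ≈ 3.38073. (The PNT-adjacent estimate ln(16) + γ ≈ 3.34980 matches within O(1/n).)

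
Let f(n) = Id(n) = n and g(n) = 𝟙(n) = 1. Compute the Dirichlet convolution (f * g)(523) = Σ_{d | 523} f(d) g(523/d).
(Id * 𝟙)(523) = 524

Divisors of 523: [1, 523]. For each d | 523:
  d = 1: Id(1) · 𝟙(523/1) = 1 · 1 = 1
  d = 523: Id(523) · 𝟙(523/523) = 523 · 1 = 523
Summing: (Id * 𝟙)(523) = 1 + 523 = 524.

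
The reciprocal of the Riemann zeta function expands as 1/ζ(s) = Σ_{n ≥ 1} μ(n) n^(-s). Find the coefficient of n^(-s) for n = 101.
μ(101) = -1

Factor n = 101 = 101. μ(n) = 0 if any exponent ≥ 2 (not squarefree); otherwise μ(n) = (−1)^{ω(n)} where ω(n) is the number of distinct prime factors. Applying: μ(101) = -1.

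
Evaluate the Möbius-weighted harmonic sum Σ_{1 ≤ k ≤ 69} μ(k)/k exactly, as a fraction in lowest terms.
Σ μ(k)/k = 62016792506357023374451/3929160775540133527939545

Values of μ(k) for 1 ≤ k ≤ 69: μ(1) = 1, μ(2) = -1, μ(3) = -1, μ(5) = -1, μ(6) = 1, μ(7) = -1, μ(10) = 1, μ(11) = -1, μ(13) = -1, μ(14) = 1, μ(15) = 1, μ(17) = -1, μ(19) = -1, μ(21) = 1, μ(22) = 1, μ(23) = -1, μ(26) = 1, μ(29) = -1, μ(30) = -1, μ(31) = -1, μ(33) = 1, μ(34) = 1, μ(35) = 1, μ(37) = -1, μ(38) = 1, μ(39) = 1, μ(41) = -1, μ(42) = -1, μ(43) = -1, μ(46) = 1, μ(47) = -1, μ(51) = 1, μ(53) = -1, μ(55) = 1, μ(57) = 1, μ(58) = 1, μ(59) = -1, μ(61) = -1, μ(62) = 1, μ(65) = 1, μ(66) = -1, μ(67) = -1, μ(69) = 1, with μ = 0 on non-squarefree integers. Summing μ(k)/k for k where μ(k) ≠ 0 gives 62016792506357023374451/3929160775540133527939545 ≈ 0.0158. (PNT ⟺ this sum → 0 as n → ∞.)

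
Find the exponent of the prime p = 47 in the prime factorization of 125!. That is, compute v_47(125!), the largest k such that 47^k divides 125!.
v_47(125!) = 2

Legendre's formula: v_p(n!) = Σ_{k ≥ 1} ⌊n / p^k⌋. For p = 47, n = 125, the terms are:
  ⌊125/47^1⌋ = ⌊125/47⌋ = 2
(the next term ⌊125/47^2⌋ = 0, terminating the sum). Summing: v_47(125!) = 2 = 2.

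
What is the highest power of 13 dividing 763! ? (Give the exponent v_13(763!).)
v_13(763!) = 62

Legendre's formula: v_p(n!) = Σ_{k ≥ 1} ⌊n / p^k⌋. For p = 13, n = 763, the terms are:
  ⌊763/13^1⌋ = ⌊763/13⌋ = 58
  ⌊763/13^2⌋ = ⌊763/169⌋ = 4
(the next term ⌊763/13^3⌋ = 0, terminating the sum). Summing: v_13(763!) = 58 + 4 = 62.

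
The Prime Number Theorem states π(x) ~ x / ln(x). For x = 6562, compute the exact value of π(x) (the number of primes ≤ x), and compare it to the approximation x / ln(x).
π(6562) = 847;  x/ln(x) ≈ 746.61;  relative error ≈ 11.85%.

Directly count primes up to 6562: π(6562) = 847. The PNT approximation gives 6562/ln(6562) ≈ 6562/8.78905 ≈ 746.61. Relative error (π(x) − x/ln(x)) / π(x) ≈ 11.85%; the approximation is known to undercount slightly (Li(x) is a better estimate).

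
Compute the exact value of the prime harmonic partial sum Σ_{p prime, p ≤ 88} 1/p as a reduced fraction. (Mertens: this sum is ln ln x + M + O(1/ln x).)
Σ 1/p = 475714535349241099037539188841003/267064515689275851355624017992790

π(88) = 23, so the primes ≤ 88 are [2, 3, 5, 7, 11, 13, 17, 19, 23, 29, 31, 37, 41, 43, 47, 53, 59, 61, 67, 71, 73, 79, 83]. Summing 1/p over these primes: 475714535349241099037539188841003/267064515689275851355624017992790 ≈ 1.7813. Mertens estimate ln ln(88) + 0.2615 ≈ 1.7605.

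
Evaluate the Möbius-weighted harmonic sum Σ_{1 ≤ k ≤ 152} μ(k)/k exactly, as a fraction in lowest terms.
Σ μ(k)/k = 498553581288971583508015817946071430122138094746515981177/75106511663943725776296745409664000450228387787452181363970

Values of μ(k) for 1 ≤ k ≤ 152: μ(1) = 1, μ(2) = -1, μ(3) = -1, μ(5) = -1, μ(6) = 1, μ(7) = -1, μ(10) = 1, μ(11) = -1, μ(13) = -1, μ(14) = 1, μ(15) = 1, μ(17) = -1, μ(19) = -1, μ(21) = 1, μ(22) = 1, μ(23) = -1, μ(26) = 1, μ(29) = -1, μ(30) = -1, μ(31) = -1, μ(33) = 1, μ(34) = 1, μ(35) = 1, μ(37) = -1, μ(38) = 1, μ(39) = 1, μ(41) = -1, μ(42) = -1, μ(43) = -1, μ(46) = 1, μ(47) = -1, μ(51) = 1, μ(53) = -1, μ(55) = 1, μ(57) = 1, μ(58) = 1, μ(59) = -1, μ(61) = -1, μ(62) = 1, μ(65) = 1, μ(66) = -1, μ(67) = -1, μ(69) = 1, μ(70) = -1, μ(71) = -1, μ(73) = -1, μ(74) = 1, μ(77) = 1, μ(78) = -1, μ(79) = -1, μ(82) = 1, μ(83) = -1, μ(85) = 1, μ(86) = 1, μ(87) = 1, μ(89) = -1, μ(91) = 1, μ(93) = 1, μ(94) = 1, μ(95) = 1, μ(97) = -1, μ(101) = -1, μ(102) = -1, μ(103) = -1, μ(105) = -1, μ(106) = 1, μ(107) = -1, μ(109) = -1, μ(110) = -1, μ(111) = 1, μ(113) = -1, μ(114) = -1, μ(115) = 1, μ(118) = 1, μ(119) = 1, μ(122) = 1, μ(123) = 1, μ(127) = -1, μ(129) = 1, μ(130) = -1, μ(131) = -1, μ(133) = 1, μ(134) = 1, μ(137) = -1, μ(138) = -1, μ(139) = -1, μ(141) = 1, μ(142) = 1, μ(143) = 1, μ(145) = 1, μ(146) = 1, μ(149) = -1, μ(151) = -1, with μ = 0 on non-squarefree integers. Summing μ(k)/k for k where μ(k) ≠ 0 gives 498553581288971583508015817946071430122138094746515981177/75106511663943725776296745409664000450228387787452181363970 ≈ 0.0066. (PNT ⟺ this sum → 0 as n → ∞.)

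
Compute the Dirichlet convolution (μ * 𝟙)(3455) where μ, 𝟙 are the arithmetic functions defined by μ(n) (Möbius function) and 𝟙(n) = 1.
(μ * 𝟙)(3455) = 0

Divisors of 3455: [1, 5, 691, 3455]. For each d | 3455:
  d = 1: μ(1) · 𝟙(3455/1) = 1 · 1 = 1
  d = 5: μ(5) · 𝟙(3455/5) = -1 · 1 = -1
  d = 691: μ(691) · 𝟙(3455/691) = -1 · 1 = -1
  d = 3455: μ(3455) · 𝟙(3455/3455) = 1 · 1 = 1
Summing: (μ * 𝟙)(3455) = 1 + -1 + -1 + 1 = 0.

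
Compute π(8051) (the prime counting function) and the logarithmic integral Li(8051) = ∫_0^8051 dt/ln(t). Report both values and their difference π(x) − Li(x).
π(8051) = 1011;  Li(8051) ≈ 1032.09;  π(x) − Li(x) ≈ -21.09.

Direct count of primes ≤ 8051 gives π(8051) = 1011. Numerical evaluation of the logarithmic integral gives Li(8051) ≈ 1032.09. The difference π(x) − Li(x) ≈ -21.09 is typically negative for small/moderate x (Li(x) overestimates), though Littlewood's theorem shows this sign changes infinitely often.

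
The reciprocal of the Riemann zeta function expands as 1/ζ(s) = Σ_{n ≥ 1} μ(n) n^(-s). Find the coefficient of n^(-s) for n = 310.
μ(310) = -1

Factor n = 310 = 2 · 5 · 31. μ(n) = 0 if any exponent ≥ 2 (not squarefree); otherwise μ(n) = (−1)^{ω(n)} where ω(n) is the number of distinct prime factors. Applying: μ(310) = -1.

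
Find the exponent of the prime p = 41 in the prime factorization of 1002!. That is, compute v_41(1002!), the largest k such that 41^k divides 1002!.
v_41(1002!) = 24

Legendre's formula: v_p(n!) = Σ_{k ≥ 1} ⌊n / p^k⌋. For p = 41, n = 1002, the terms are:
  ⌊1002/41^1⌋ = ⌊1002/41⌋ = 24
(the next term ⌊1002/41^2⌋ = 0, terminating the sum). Summing: v_41(1002!) = 24 = 24.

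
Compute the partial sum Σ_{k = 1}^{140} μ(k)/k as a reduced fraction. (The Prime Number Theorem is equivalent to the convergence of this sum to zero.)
Σ μ(k)/k = -149232714064150937862643507545628954127995759701627353/10014646650599190067509233131649940057366334653200433090

Values of μ(k) for 1 ≤ k ≤ 140: μ(1) = 1, μ(2) = -1, μ(3) = -1, μ(5) = -1, μ(6) = 1, μ(7) = -1, μ(10) = 1, μ(11) = -1, μ(13) = -1, μ(14) = 1, μ(15) = 1, μ(17) = -1, μ(19) = -1, μ(21) = 1, μ(22) = 1, μ(23) = -1, μ(26) = 1, μ(29) = -1, μ(30) = -1, μ(31) = -1, μ(33) = 1, μ(34) = 1, μ(35) = 1, μ(37) = -1, μ(38) = 1, μ(39) = 1, μ(41) = -1, μ(42) = -1, μ(43) = -1, μ(46) = 1, μ(47) = -1, μ(51) = 1, μ(53) = -1, μ(55) = 1, μ(57) = 1, μ(58) = 1, μ(59) = -1, μ(61) = -1, μ(62) = 1, μ(65) = 1, μ(66) = -1, μ(67) = -1, μ(69) = 1, μ(70) = -1, μ(71) = -1, μ(73) = -1, μ(74) = 1, μ(77) = 1, μ(78) = -1, μ(79) = -1, μ(82) = 1, μ(83) = -1, μ(85) = 1, μ(86) = 1, μ(87) = 1, μ(89) = -1, μ(91) = 1, μ(93) = 1, μ(94) = 1, μ(95) = 1, μ(97) = -1, μ(101) = -1, μ(102) = -1, μ(103) = -1, μ(105) = -1, μ(106) = 1, μ(107) = -1, μ(109) = -1, μ(110) = -1, μ(111) = 1, μ(113) = -1, μ(114) = -1, μ(115) = 1, μ(118) = 1, μ(119) = 1, μ(122) = 1, μ(123) = 1, μ(127) = -1, μ(129) = 1, μ(130) = -1, μ(131) = -1, μ(133) = 1, μ(134) = 1, μ(137) = -1, μ(138) = -1, μ(139) = -1, with μ = 0 on non-squarefree integers. Summing μ(k)/k for k where μ(k) ≠ 0 gives -149232714064150937862643507545628954127995759701627353/10014646650599190067509233131649940057366334653200433090 ≈ -0.0149. (PNT ⟺ this sum → 0 as n → ∞.)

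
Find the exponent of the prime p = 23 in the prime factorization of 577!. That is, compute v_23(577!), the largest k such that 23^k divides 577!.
v_23(577!) = 26

Legendre's formula: v_p(n!) = Σ_{k ≥ 1} ⌊n / p^k⌋. For p = 23, n = 577, the terms are:
  ⌊577/23^1⌋ = ⌊577/23⌋ = 25
  ⌊577/23^2⌋ = ⌊577/529⌋ = 1
(the next term ⌊577/23^3⌋ = 0, terminating the sum). Summing: v_23(577!) = 25 + 1 = 26.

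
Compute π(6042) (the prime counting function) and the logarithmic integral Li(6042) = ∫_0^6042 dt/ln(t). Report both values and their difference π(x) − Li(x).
π(6042) = 787;  Li(6042) ≈ 805.24;  π(x) − Li(x) ≈ -18.24.

Direct count of primes ≤ 6042 gives π(6042) = 787. Numerical evaluation of the logarithmic integral gives Li(6042) ≈ 805.24. The difference π(x) − Li(x) ≈ -18.24 is typically negative for small/moderate x (Li(x) overestimates), though Littlewood's theorem shows this sign changes infinitely often.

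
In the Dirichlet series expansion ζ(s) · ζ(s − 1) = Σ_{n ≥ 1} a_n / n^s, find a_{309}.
σ(309) = 416

In the product (Σ m^0/m^s)(Σ k / k^s) = Σ (Σ_{d | n} d) / n^s, the coefficient of 1/n^s is σ(n) = Σ_{d | n} d. For n = 309, divisors are [1, 3, 103, 309]; summing: σ(309) = 416.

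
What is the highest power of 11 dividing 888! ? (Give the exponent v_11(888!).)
v_11(888!) = 87

Legendre's formula: v_p(n!) = Σ_{k ≥ 1} ⌊n / p^k⌋. For p = 11, n = 888, the terms are:
  ⌊888/11^1⌋ = ⌊888/11⌋ = 80
  ⌊888/11^2⌋ = ⌊888/121⌋ = 7
(the next term ⌊888/11^3⌋ = 0, terminating the sum). Summing: v_11(888!) = 80 + 7 = 87.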